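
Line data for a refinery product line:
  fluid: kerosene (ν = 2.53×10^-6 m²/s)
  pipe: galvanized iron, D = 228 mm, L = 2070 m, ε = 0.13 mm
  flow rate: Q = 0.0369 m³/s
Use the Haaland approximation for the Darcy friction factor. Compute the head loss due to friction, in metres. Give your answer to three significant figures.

V = 4Q/(πD²) = 4·0.0369/(π·0.228²) = 0.9038 m/s
Re = VD/ν = 0.9038·0.228/2.53×10^-6 = 8.14×10^4 → turbulent
ε/D = 0.13/228 = 5.70×10^-4
Haaland: f = 0.02089
h_f = f(L/D)V²/(2g) = 0.02089·(2070/0.228)·0.9038²/(2·9.81) = 7.897 m

h_f ≈ 7.90 m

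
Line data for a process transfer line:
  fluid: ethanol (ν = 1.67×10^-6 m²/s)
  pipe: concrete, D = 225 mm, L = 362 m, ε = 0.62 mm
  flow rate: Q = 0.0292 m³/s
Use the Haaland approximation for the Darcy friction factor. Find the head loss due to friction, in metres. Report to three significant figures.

h_f ≈ 1.19 m

V = 4Q/(πD²) = 4·0.0292/(π·0.225²) = 0.7344 m/s
Re = VD/ν = 0.7344·0.225/1.67×10^-6 = 9.89×10^4 → turbulent
ε/D = 0.62/225 = 0.00276
Haaland: f = 0.02685
h_f = f(L/D)V²/(2g) = 0.02685·(362/0.225)·0.7344²/(2·9.81) = 1.187 m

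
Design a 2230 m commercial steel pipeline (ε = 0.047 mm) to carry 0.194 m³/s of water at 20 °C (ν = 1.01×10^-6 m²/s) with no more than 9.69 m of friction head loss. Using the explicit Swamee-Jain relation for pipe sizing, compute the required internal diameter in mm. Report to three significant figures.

D ≈ 405 mm

Swamee-Jain (Type III): D = 0.66·[ε^1.25·(LQ²/(gh_f))^4.75 + ν·Q^9.4·(L/(gh_f))^5.2]^0.04
LQ²/(gh_f) = 0.8829; L/(gh_f) = 23.46
Term 1 = ε^1.25·(…)^4.75 = 2.15×10^-6; Term 2 = ν·Q^9.4·(…)^5.2 = 2.72×10^-6
D = 0.66·(2.15×10^-6 + 2.72×10^-6)^0.04 = 0.4046 m = 405 mm
Check: V = 1.51 m/s, Re = 6.04×10^5, f = 0.01437, h_f = 9.18 m ≈ 9.69 m ✓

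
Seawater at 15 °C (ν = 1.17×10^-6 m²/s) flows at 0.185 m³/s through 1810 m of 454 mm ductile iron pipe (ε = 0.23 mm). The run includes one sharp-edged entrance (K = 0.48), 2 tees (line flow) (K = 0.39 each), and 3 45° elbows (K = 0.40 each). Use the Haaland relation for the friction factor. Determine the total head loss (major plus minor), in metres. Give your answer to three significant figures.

H_L ≈ 4.87 m

V = 4Q/(πD²) = 1.143 m/s; V²/2g = 0.06656 m
Re = 4.43×10^5, ε/D = 5.07×10^-4 → f = 0.01772 (Haaland)
Major: h_f = f(L/D)·V²/2g = 0.01772·3987·0.06656 = 4.702 m
Minor: ΣK = 2.46; h_m = ΣK·V²/2g = 0.1637 m
Total H_L = 4.702 + 0.1637 = 4.865 m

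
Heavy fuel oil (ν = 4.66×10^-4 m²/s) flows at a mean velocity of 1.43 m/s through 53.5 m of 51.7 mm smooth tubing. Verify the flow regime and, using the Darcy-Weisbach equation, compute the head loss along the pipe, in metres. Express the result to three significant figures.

Re = VD/ν = 1.43·0.05170/4.66×10^-4 = 159 → laminar (Re < 2300)
f = 64/Re = 0.4034
h_f = f(L/D)V²/(2g) = 0.4034·(53.5/0.05170)·1.43²/(2·9.81) = 43.51 m

h_f ≈ 43.5 m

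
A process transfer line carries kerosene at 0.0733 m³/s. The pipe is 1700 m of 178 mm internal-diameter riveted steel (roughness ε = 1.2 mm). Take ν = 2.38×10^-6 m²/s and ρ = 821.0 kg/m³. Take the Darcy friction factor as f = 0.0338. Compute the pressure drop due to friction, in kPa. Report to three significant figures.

V = 4Q/(πD²) = 4·0.0733/(π·0.178²) = 2.946 m/s
h_f = f(L/D)V²/(2g) = 0.03380·(1700/0.178)·2.946²/(2·9.81) = 142.8 m
Δp = ρg·h_f = 821.0·9.81·142.8 = 1150 kPa

Δp ≈ 1150 kPa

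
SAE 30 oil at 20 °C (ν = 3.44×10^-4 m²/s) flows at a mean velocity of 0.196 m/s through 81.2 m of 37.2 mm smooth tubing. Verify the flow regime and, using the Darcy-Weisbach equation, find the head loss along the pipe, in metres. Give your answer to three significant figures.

h_f ≈ 12.9 m

Re = VD/ν = 0.196·0.03720/3.44×10^-4 = 21.2 → laminar (Re < 2300)
f = 64/Re = 3.020
h_f = f(L/D)V²/(2g) = 3.020·(81.2/0.03720)·0.196²/(2·9.81) = 12.91 m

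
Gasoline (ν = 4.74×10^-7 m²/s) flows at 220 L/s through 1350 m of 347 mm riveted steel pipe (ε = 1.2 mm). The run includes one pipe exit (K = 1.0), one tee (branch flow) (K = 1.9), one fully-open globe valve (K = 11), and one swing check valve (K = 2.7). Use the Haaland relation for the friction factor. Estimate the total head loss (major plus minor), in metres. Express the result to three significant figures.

H_L ≈ 33.9 m

V = 4Q/(πD²) = 2.326 m/s; V²/2g = 0.2758 m
Re = 1.70×10^6, ε/D = 0.00346 → f = 0.02736 (Haaland)
Major: h_f = f(L/D)·V²/2g = 0.02736·3890·0.2758 = 29.36 m
Minor: ΣK = 16.6; h_m = ΣK·V²/2g = 4.579 m
Total H_L = 29.36 + 4.579 = 33.94 m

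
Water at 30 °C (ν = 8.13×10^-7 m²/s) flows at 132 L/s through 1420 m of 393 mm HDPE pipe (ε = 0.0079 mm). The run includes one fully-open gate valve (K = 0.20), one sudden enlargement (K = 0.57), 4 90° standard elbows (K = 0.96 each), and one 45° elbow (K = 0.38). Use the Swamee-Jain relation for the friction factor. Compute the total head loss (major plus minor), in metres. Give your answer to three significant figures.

H_L ≈ 3.20 m

V = 4Q/(πD²) = 1.088 m/s; V²/2g = 0.06035 m
Re = 5.26×10^5, ε/D = 2.01×10^-5 → f = 0.01330 (Swamee-Jain)
Major: h_f = f(L/D)·V²/2g = 0.01330·3613·0.06035 = 2.900 m
Minor: ΣK = 4.99; h_m = ΣK·V²/2g = 0.3012 m
Total H_L = 2.900 + 0.3012 = 3.201 m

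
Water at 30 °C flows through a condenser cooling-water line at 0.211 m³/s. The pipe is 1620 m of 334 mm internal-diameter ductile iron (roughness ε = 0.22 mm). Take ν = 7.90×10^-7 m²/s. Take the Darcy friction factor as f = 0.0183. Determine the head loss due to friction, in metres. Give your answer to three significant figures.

V = 4Q/(πD²) = 4·0.211/(π·0.334²) = 2.408 m/s
h_f = f(L/D)V²/(2g) = 0.01830·(1620/0.334)·2.408²/(2·9.81) = 26.24 m

h_f ≈ 26.2 m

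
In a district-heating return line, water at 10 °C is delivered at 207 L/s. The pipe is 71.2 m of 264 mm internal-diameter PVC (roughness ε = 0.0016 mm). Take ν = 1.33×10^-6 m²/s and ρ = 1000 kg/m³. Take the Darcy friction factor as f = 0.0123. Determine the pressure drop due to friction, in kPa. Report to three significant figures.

Δp ≈ 23.7 kPa

V = 4Q/(πD²) = 4·0.207/(π·0.264²) = 3.782 m/s
h_f = f(L/D)V²/(2g) = 0.01230·(71.2/0.264)·3.782²/(2·9.81) = 2.418 m
Δp = ρg·h_f = 1000·9.81·2.418 = 23.72 kPa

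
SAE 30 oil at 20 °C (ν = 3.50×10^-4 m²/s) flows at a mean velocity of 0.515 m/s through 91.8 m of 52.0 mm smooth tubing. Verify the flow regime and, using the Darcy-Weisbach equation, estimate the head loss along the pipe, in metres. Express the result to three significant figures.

Re = VD/ν = 0.515·0.05200/3.50×10^-4 = 76.5 → laminar (Re < 2300)
f = 64/Re = 0.8364
h_f = f(L/D)V²/(2g) = 0.8364·(91.8/0.05200)·0.515²/(2·9.81) = 19.96 m

h_f ≈ 20.0 m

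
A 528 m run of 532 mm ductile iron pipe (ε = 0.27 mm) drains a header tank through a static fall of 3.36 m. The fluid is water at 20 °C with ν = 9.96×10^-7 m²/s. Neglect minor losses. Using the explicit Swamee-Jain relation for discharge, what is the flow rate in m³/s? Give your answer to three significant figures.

Q ≈ 0.436 m³/s

Swamee-Jain (Type II): Q = -0.965·√(gD⁵h_f/L)·ln[ε/(3.7D) + √(3.17ν²L/(gD³h_f))]
√(gD⁵h_f/L) = √(9.81·0.532⁵·3.36/528) = 0.05158
ε/(3.7D) = 1.37×10^-4; √(3.17ν²L/(gD³h_f)) = 1.83×10^-5
Q = -0.965·0.05158·ln(1.555×10^-4) = 0.4365 m³/s
Check: V = 1.96 m/s, Re = 1.05×10^6, f = 0.01733, h_f = 3.38 m ≈ 3.36 m ✓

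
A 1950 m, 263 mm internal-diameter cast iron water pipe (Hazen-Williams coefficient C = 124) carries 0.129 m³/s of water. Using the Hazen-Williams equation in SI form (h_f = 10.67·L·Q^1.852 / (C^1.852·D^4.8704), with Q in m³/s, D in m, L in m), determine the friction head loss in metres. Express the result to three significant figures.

h_f ≈ 41.6 m

h_f = 10.67·1950·0.129^1.852 / (124^1.852·0.263^4.8704) = 41.60 m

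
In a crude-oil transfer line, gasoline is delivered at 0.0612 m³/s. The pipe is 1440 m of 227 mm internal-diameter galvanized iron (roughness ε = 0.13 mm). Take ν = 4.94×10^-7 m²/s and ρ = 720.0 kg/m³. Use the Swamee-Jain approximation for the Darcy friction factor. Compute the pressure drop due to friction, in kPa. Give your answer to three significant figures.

V = 4Q/(πD²) = 4·0.0612/(π·0.227²) = 1.512 m/s
Re = VD/ν = 1.512·0.227/4.94×10^-7 = 6.95×10^5 → turbulent
ε/D = 0.13/227 = 5.73×10^-4
Swamee-Jain: f = 0.01798
h_f = f(L/D)V²/(2g) = 0.01798·(1440/0.227)·1.512²/(2·9.81) = 13.29 m
Δp = ρg·h_f = 720.0·9.81·13.29 = 93.87 kPa

Δp ≈ 93.9 kPa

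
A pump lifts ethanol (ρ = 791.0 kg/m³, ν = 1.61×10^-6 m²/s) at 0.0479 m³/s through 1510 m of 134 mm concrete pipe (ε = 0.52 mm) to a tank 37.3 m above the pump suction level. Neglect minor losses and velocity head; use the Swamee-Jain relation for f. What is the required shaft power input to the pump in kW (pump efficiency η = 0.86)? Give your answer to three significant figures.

P_shaft ≈ 98.3 kW

V = 4Q/(πD²) = 3.397 m/s; Re = 2.83×10^5; ε/D = 0.00388; f = 0.02871
h_f = f(L/D)V²/2g = 190.2 m
Total head H = z + h_f = 37.3 + 190.2 = 227.5 m
P_hyd = ρgQH = 791.0·9.81·0.0479·227.5 = 84.58 kW
P_shaft = P_hyd/η = 84.58/0.86 = 98.35 kW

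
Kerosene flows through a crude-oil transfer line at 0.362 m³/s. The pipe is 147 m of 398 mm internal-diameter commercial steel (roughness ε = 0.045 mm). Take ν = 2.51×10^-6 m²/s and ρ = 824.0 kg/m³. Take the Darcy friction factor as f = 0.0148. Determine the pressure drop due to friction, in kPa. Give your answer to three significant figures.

Δp ≈ 19.1 kPa

V = 4Q/(πD²) = 4·0.362/(π·0.398²) = 2.910 m/s
h_f = f(L/D)V²/(2g) = 0.01480·(147/0.398)·2.910²/(2·9.81) = 2.359 m
Δp = ρg·h_f = 824.0·9.81·2.359 = 19.07 kPa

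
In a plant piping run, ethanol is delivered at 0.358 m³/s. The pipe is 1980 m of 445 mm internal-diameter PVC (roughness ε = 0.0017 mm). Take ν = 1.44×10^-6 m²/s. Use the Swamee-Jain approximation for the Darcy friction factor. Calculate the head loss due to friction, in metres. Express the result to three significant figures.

V = 4Q/(πD²) = 4·0.358/(π·0.445²) = 2.302 m/s
Re = VD/ν = 2.302·0.445/1.44×10^-6 = 7.11×10^5 → turbulent
ε/D = 0.0017/445 = 3.82×10^-6
Swamee-Jain: f = 0.01238
h_f = f(L/D)V²/(2g) = 0.01238·(1980/0.445)·2.302²/(2·9.81) = 14.88 m

h_f ≈ 14.9 m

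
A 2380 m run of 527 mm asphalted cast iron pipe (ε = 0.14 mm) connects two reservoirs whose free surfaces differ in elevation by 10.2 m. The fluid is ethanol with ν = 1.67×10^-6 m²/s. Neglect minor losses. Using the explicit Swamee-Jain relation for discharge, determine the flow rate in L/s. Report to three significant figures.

Q ≈ 364 L/s

Swamee-Jain (Type II): Q = -0.965·√(gD⁵h_f/L)·ln[ε/(3.7D) + √(3.17ν²L/(gD³h_f))]
√(gD⁵h_f/L) = √(9.81·0.527⁵·10.2/2380) = 0.04134
ε/(3.7D) = 7.18×10^-5; √(3.17ν²L/(gD³h_f)) = 3.79×10^-5
Q = -0.965·0.04134·ln(1.097×10^-4) = 0.3637 m³/s
Check: V = 1.67 m/s, Re = 5.26×10^5, f = 0.01603, h_f = 10.3 m ≈ 10.2 m ✓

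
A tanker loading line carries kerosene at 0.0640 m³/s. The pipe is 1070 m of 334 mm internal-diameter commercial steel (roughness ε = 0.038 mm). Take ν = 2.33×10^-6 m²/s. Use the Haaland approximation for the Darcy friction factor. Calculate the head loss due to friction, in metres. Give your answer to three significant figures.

h_f ≈ 1.58 m

V = 4Q/(πD²) = 4·0.0640/(π·0.334²) = 0.7305 m/s
Re = VD/ν = 0.7305·0.334/2.33×10^-6 = 1.05×10^5 → turbulent
ε/D = 0.038/334 = 1.14×10^-4
Haaland: f = 0.01817
h_f = f(L/D)V²/(2g) = 0.01817·(1070/0.334)·0.7305²/(2·9.81) = 1.583 m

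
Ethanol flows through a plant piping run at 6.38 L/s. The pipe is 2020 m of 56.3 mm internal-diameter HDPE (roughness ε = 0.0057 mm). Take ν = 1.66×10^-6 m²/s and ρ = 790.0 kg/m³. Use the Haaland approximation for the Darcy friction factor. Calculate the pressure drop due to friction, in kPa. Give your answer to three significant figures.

V = 4Q/(πD²) = 4·0.00638/(π·0.0563²) = 2.563 m/s
Re = VD/ν = 2.563·0.0563/1.66×10^-6 = 8.69×10^4 → turbulent
ε/D = 0.0057/56.3 = 1.01×10^-4
Haaland: f = 0.01877
h_f = f(L/D)V²/(2g) = 0.01877·(2020/0.0563)·2.563²/(2·9.81) = 225.4 m
Δp = ρg·h_f = 790.0·9.81·225.4 = 1747 kPa

Δp ≈ 1750 kPa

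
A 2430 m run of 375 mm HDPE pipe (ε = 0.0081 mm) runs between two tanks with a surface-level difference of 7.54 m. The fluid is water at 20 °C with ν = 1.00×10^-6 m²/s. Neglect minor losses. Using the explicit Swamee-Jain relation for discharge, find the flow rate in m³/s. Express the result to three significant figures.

Q ≈ 0.144 m³/s

Swamee-Jain (Type II): Q = -0.965·√(gD⁵h_f/L)·ln[ε/(3.7D) + √(3.17ν²L/(gD³h_f))]
√(gD⁵h_f/L) = √(9.81·0.375⁵·7.54/2430) = 0.01502
ε/(3.7D) = 5.84×10^-6; √(3.17ν²L/(gD³h_f)) = 4.44×10^-5
Q = -0.965·0.01502·ln(5.028×10^-5) = 0.1435 m³/s
Check: V = 1.30 m/s, Re = 4.87×10^5, f = 0.01349, h_f = 7.52 m ≈ 7.54 m ✓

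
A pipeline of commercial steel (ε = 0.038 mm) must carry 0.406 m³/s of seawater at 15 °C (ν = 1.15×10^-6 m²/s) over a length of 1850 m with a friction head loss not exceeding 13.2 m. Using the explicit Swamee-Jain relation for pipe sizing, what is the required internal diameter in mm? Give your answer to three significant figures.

Swamee-Jain (Type III): D = 0.66·[ε^1.25·(LQ²/(gh_f))^4.75 + ν·Q^9.4·(L/(gh_f))^5.2]^0.04
LQ²/(gh_f) = 2.355; L/(gh_f) = 14.29
Term 1 = ε^1.25·(…)^4.75 = 1.74×10^-4; Term 2 = ν·Q^9.4·(…)^5.2 = 2.43×10^-4
D = 0.66·(1.74×10^-4 + 2.43×10^-4)^0.04 = 0.4835 m = 483 mm
Check: V = 2.21 m/s, Re = 9.30×10^5, f = 0.01327, h_f = 12.7 m ≈ 13.2 m ✓

D ≈ 483 mm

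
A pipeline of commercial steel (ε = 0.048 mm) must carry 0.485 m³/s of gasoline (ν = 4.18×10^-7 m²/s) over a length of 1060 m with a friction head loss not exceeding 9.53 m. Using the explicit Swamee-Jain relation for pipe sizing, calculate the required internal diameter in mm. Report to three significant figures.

Swamee-Jain (Type III): D = 0.66·[ε^1.25·(LQ²/(gh_f))^4.75 + ν·Q^9.4·(L/(gh_f))^5.2]^0.04
LQ²/(gh_f) = 2.667; L/(gh_f) = 11.34
Term 1 = ε^1.25·(…)^4.75 = 4.22×10^-4; Term 2 = ν·Q^9.4·(…)^5.2 = 1.42×10^-4
D = 0.66·(4.22×10^-4 + 1.42×10^-4)^0.04 = 0.4893 m = 489 mm
Check: V = 2.58 m/s, Re = 3.02×10^6, f = 0.01259, h_f = 9.25 m ≈ 9.53 m ✓

D ≈ 489 mm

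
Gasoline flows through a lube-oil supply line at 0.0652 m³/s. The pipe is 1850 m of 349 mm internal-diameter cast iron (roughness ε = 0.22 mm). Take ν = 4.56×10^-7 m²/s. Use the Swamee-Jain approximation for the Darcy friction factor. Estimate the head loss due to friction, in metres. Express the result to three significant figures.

V = 4Q/(πD²) = 4·0.0652/(π·0.349²) = 0.6816 m/s
Re = VD/ν = 0.6816·0.349/4.56×10^-7 = 5.22×10^5 → turbulent
ε/D = 0.22/349 = 6.30×10^-4
Swamee-Jain: f = 0.01851
h_f = f(L/D)V²/(2g) = 0.01851·(1850/0.349)·0.6816²/(2·9.81) = 2.323 m

h_f ≈ 2.32 m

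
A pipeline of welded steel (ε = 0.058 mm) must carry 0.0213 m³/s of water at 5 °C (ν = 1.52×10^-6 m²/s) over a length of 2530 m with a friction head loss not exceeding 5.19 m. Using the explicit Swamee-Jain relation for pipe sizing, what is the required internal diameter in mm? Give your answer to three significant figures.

Swamee-Jain (Type III): D = 0.66·[ε^1.25·(LQ²/(gh_f))^4.75 + ν·Q^9.4·(L/(gh_f))^5.2]^0.04
LQ²/(gh_f) = 0.02254; L/(gh_f) = 49.69
Term 1 = ε^1.25·(…)^4.75 = 7.61×10^-14; Term 2 = ν·Q^9.4·(…)^5.2 = 1.95×10^-13
D = 0.66·(7.61×10^-14 + 1.95×10^-13)^0.04 = 0.2074 m = 207 mm
Check: V = 0.630 m/s, Re = 8.60×10^4, f = 0.01986, h_f = 4.91 m ≈ 5.19 m ✓

D ≈ 207 mm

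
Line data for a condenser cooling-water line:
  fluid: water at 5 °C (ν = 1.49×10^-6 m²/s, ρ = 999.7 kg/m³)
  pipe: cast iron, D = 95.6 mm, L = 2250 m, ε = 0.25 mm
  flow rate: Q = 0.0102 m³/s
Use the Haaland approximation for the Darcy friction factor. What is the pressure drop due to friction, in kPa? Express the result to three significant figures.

Δp ≈ 633 kPa

V = 4Q/(πD²) = 4·0.0102/(π·0.0956²) = 1.421 m/s
Re = VD/ν = 1.421·0.0956/1.49×10^-6 = 9.12×10^4 → turbulent
ε/D = 0.25/95.6 = 0.00262
Haaland: f = 0.02663
h_f = f(L/D)V²/(2g) = 0.02663·(2250/0.0956)·1.421²/(2·9.81) = 64.50 m
Δp = ρg·h_f = 999.7·9.81·64.50 = 632.5 kPa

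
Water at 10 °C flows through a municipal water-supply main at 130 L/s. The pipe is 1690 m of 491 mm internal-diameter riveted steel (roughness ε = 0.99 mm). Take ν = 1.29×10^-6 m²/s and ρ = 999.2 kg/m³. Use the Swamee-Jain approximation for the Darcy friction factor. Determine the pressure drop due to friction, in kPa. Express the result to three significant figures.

Δp ≈ 19.7 kPa

V = 4Q/(πD²) = 4·0.130/(π·0.491²) = 0.6866 m/s
Re = VD/ν = 0.6866·0.491/1.29×10^-6 = 2.61×10^5 → turbulent
ε/D = 0.99/491 = 0.00202
Swamee-Jain: f = 0.02431
h_f = f(L/D)V²/(2g) = 0.02431·(1690/0.491)·0.6866²/(2·9.81) = 2.011 m
Δp = ρg·h_f = 999.2·9.81·2.011 = 19.71 kPa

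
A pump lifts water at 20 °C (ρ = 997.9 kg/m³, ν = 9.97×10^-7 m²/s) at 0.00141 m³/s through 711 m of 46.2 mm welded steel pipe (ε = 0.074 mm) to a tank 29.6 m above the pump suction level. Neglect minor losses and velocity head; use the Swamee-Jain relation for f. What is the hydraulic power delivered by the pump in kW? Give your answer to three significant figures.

V = 4Q/(πD²) = 0.8411 m/s; Re = 3.90×10^4; ε/D = 0.00160; f = 0.02657
h_f = f(L/D)V²/2g = 14.75 m
Total head H = z + h_f = 29.6 + 14.75 = 44.35 m
P_hyd = ρgQH = 997.9·9.81·0.00141·44.35 = 0.6121 kW

P_hyd ≈ 0.612 kW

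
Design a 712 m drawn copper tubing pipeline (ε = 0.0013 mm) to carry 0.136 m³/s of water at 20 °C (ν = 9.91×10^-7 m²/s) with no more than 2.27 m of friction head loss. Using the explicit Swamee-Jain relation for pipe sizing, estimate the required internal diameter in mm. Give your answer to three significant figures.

D ≈ 369 mm

Swamee-Jain (Type III): D = 0.66·[ε^1.25·(LQ²/(gh_f))^4.75 + ν·Q^9.4·(L/(gh_f))^5.2]^0.04
LQ²/(gh_f) = 0.5914; L/(gh_f) = 31.97
Term 1 = ε^1.25·(…)^4.75 = 3.62×10^-9; Term 2 = ν·Q^9.4·(…)^5.2 = 4.74×10^-7
D = 0.66·(3.62×10^-9 + 4.74×10^-7)^0.04 = 0.3687 m = 369 mm
Check: V = 1.27 m/s, Re = 4.74×10^5, f = 0.01327, h_f = 2.12 m ≈ 2.27 m ✓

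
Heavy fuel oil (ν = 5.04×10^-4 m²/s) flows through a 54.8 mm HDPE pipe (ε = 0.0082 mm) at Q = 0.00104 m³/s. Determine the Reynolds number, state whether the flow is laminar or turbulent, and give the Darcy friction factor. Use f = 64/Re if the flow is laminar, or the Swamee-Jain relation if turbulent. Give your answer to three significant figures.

Re ≈ 47.9; laminar; f = 64/Re ≈ 1.33

V = 4Q/(πD²) = 0.4409 m/s
Re = VD/ν = 0.4409·0.0548/5.04×10^-4 = 47.9
Re < 2300 → laminar → f = 64/Re = 1.335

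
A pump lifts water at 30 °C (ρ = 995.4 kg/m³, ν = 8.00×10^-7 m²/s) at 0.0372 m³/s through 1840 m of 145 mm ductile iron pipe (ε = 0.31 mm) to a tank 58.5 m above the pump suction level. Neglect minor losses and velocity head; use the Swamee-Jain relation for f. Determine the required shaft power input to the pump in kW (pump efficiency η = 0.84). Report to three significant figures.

V = 4Q/(πD²) = 2.253 m/s; Re = 4.08×10^5; ε/D = 0.00214; f = 0.02439
h_f = f(L/D)V²/2g = 80.07 m
Total head H = z + h_f = 58.5 + 80.07 = 138.6 m
P_hyd = ρgQH = 995.4·9.81·0.0372·138.6 = 50.34 kW
P_shaft = P_hyd/η = 50.34/0.84 = 59.92 kW

P_shaft ≈ 59.9 kW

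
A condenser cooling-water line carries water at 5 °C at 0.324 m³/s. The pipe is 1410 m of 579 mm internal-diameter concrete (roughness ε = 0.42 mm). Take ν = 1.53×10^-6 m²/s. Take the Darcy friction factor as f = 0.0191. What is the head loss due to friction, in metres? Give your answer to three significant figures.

h_f ≈ 3.59 m

V = 4Q/(πD²) = 4·0.324/(π·0.579²) = 1.231 m/s
h_f = f(L/D)V²/(2g) = 0.01910·(1410/0.579)·1.231²/(2·9.81) = 3.590 m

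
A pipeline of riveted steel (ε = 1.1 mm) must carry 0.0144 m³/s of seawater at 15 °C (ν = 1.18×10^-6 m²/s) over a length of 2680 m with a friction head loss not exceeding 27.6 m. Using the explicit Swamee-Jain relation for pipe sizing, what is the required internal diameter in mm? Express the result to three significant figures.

D ≈ 145 mm

Swamee-Jain (Type III): D = 0.66·[ε^1.25·(LQ²/(gh_f))^4.75 + ν·Q^9.4·(L/(gh_f))^5.2]^0.04
LQ²/(gh_f) = 0.002052; L/(gh_f) = 9.898
Term 1 = ε^1.25·(…)^4.75 = 3.43×10^-17; Term 2 = ν·Q^9.4·(…)^5.2 = 8.66×10^-19
D = 0.66·(3.43×10^-17 + 8.66×10^-19)^0.04 = 0.1450 m = 145 mm
Check: V = 0.872 m/s, Re = 1.07×10^5, f = 0.03551, h_f = 25.4 m ≈ 27.6 m ✓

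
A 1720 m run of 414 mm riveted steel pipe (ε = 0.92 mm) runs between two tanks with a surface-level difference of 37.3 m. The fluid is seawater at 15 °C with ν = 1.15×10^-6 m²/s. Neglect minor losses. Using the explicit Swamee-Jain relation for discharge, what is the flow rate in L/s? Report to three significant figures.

Swamee-Jain (Type II): Q = -0.965·√(gD⁵h_f/L)·ln[ε/(3.7D) + √(3.17ν²L/(gD³h_f))]
√(gD⁵h_f/L) = √(9.81·0.414⁵·37.3/1720) = 0.05087
ε/(3.7D) = 6.01×10^-4; √(3.17ν²L/(gD³h_f)) = 1.67×10^-5
Q = -0.965·0.05087·ln(6.173×10^-4) = 0.3628 m³/s
Check: V = 2.69 m/s, Re = 9.70×10^5, f = 0.02434, h_f = 37.4 m ≈ 37.3 m ✓

Q ≈ 363 L/s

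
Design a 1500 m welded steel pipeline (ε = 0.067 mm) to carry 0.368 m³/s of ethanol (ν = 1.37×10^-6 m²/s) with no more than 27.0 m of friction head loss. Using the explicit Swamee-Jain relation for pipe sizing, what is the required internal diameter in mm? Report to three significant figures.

Swamee-Jain (Type III): D = 0.66·[ε^1.25·(LQ²/(gh_f))^4.75 + ν·Q^9.4·(L/(gh_f))^5.2]^0.04
LQ²/(gh_f) = 0.7669; L/(gh_f) = 5.663
Term 1 = ε^1.25·(…)^4.75 = 1.72×10^-6; Term 2 = ν·Q^9.4·(…)^5.2 = 9.37×10^-7
D = 0.66·(1.72×10^-6 + 9.37×10^-7)^0.04 = 0.3949 m = 395 mm
Check: V = 3.00 m/s, Re = 8.66×10^5, f = 0.01456, h_f = 25.4 m ≈ 27.0 m ✓

D ≈ 395 mm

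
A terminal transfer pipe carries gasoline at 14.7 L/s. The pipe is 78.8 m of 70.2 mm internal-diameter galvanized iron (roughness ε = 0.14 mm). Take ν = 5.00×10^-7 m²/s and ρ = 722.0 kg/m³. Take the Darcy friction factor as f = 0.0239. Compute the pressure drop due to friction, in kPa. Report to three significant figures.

V = 4Q/(πD²) = 4·0.0147/(π·0.0702²) = 3.798 m/s
h_f = f(L/D)V²/(2g) = 0.02390·(78.8/0.0702)·3.798²/(2·9.81) = 19.72 m
Δp = ρg·h_f = 722.0·9.81·19.72 = 139.7 kPa

Δp ≈ 140 kPa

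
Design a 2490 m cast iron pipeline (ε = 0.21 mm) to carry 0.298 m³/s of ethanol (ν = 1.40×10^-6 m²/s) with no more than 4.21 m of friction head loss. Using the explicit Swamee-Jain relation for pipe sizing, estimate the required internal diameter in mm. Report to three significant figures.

Swamee-Jain (Type III): D = 0.66·[ε^1.25·(LQ²/(gh_f))^4.75 + ν·Q^9.4·(L/(gh_f))^5.2]^0.04
LQ²/(gh_f) = 5.354; L/(gh_f) = 60.29
Term 1 = ε^1.25·(…)^4.75 = 0.0731; Term 2 = ν·Q^9.4·(…)^5.2 = 0.0289
D = 0.66·(0.0731 + 0.0289)^0.04 = 0.6024 m = 602 mm
Check: V = 1.05 m/s, Re = 4.50×10^5, f = 0.01686, h_f = 3.88 m ≈ 4.21 m ✓

D ≈ 602 mm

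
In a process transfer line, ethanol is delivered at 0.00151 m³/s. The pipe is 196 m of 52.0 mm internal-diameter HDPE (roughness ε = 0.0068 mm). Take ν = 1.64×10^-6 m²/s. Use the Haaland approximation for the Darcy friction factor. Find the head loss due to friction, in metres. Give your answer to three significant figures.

V = 4Q/(πD²) = 4·0.00151/(π·0.0520²) = 0.7110 m/s
Re = VD/ν = 0.7110·0.0520/1.64×10^-6 = 2.25×10^4 → turbulent
ε/D = 0.0068/52.0 = 1.31×10^-4
Haaland: f = 0.02522
h_f = f(L/D)V²/(2g) = 0.02522·(196/0.0520)·0.7110²/(2·9.81) = 2.449 m

h_f ≈ 2.45 m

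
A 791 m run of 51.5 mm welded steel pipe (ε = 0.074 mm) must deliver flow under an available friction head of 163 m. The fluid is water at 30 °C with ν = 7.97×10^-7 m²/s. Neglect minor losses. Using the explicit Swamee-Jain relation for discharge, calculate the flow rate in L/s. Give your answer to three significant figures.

Q ≈ 6.32 L/s

Swamee-Jain (Type II): Q = -0.965·√(gD⁵h_f/L)·ln[ε/(3.7D) + √(3.17ν²L/(gD³h_f))]
√(gD⁵h_f/L) = √(9.81·0.0515⁵·163/791) = 8.558×10^-4
ε/(3.7D) = 3.88×10^-4; √(3.17ν²L/(gD³h_f)) = 8.54×10^-5
Q = -0.965·8.558×10^-4·ln(4.737×10^-4) = 0.006322 m³/s
Check: V = 3.03 m/s, Re = 1.96×10^5, f = 0.02279, h_f = 164 m ≈ 163 m ✓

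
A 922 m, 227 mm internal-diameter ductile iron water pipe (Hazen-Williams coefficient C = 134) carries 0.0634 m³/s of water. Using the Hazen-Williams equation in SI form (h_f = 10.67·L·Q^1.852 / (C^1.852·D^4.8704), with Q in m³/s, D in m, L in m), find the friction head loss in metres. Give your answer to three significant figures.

h_f = 10.67·922·0.0634^1.852 / (134^1.852·0.227^4.8704) = 9.362 m

h_f ≈ 9.36 m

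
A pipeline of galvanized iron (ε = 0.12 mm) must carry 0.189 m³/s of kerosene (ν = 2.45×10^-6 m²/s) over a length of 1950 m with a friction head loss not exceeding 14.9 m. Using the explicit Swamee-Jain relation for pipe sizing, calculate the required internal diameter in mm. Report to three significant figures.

D ≈ 373 mm

Swamee-Jain (Type III): D = 0.66·[ε^1.25·(LQ²/(gh_f))^4.75 + ν·Q^9.4·(L/(gh_f))^5.2]^0.04
LQ²/(gh_f) = 0.4765; L/(gh_f) = 13.34
Term 1 = ε^1.25·(…)^4.75 = 3.72×10^-7; Term 2 = ν·Q^9.4·(…)^5.2 = 2.75×10^-7
D = 0.66·(3.72×10^-7 + 2.75×10^-7)^0.04 = 0.3732 m = 373 mm
Check: V = 1.73 m/s, Re = 2.63×10^5, f = 0.01742, h_f = 13.8 m ≈ 14.9 m ✓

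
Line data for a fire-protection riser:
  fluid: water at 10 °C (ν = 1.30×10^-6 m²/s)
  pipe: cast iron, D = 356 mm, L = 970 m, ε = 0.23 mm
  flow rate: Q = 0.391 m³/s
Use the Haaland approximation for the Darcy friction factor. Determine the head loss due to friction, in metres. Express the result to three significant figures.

V = 4Q/(πD²) = 4·0.391/(π·0.356²) = 3.928 m/s
Re = VD/ν = 3.928·0.356/1.30×10^-6 = 1.08×10^6 → turbulent
ε/D = 0.23/356 = 6.46×10^-4
Haaland: f = 0.01808
h_f = f(L/D)V²/(2g) = 0.01808·(970/0.356)·3.928²/(2·9.81) = 38.74 m

h_f ≈ 38.7 m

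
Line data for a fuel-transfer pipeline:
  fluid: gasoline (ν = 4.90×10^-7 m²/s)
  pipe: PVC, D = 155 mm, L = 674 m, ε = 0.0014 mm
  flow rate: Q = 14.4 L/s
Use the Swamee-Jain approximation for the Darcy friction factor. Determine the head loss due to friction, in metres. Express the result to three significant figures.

V = 4Q/(πD²) = 4·0.0144/(π·0.155²) = 0.7631 m/s
Re = VD/ν = 0.7631·0.155/4.90×10^-7 = 2.41×10^5 → turbulent
ε/D = 0.0014/155 = 9.03×10^-6
Swamee-Jain: f = 0.01507
h_f = f(L/D)V²/(2g) = 0.01507·(674/0.155)·0.7631²/(2·9.81) = 1.945 m

h_f ≈ 1.95 m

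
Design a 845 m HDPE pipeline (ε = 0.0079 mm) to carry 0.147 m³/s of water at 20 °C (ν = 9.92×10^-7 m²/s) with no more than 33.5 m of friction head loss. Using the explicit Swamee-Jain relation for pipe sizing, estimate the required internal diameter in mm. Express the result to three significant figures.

Swamee-Jain (Type III): D = 0.66·[ε^1.25·(LQ²/(gh_f))^4.75 + ν·Q^9.4·(L/(gh_f))^5.2]^0.04
LQ²/(gh_f) = 0.05556; L/(gh_f) = 2.571
Term 1 = ε^1.25·(…)^4.75 = 4.57×10^-13; Term 2 = ν·Q^9.4·(…)^5.2 = 2.00×10^-12
D = 0.66·(4.57×10^-13 + 2.00×10^-12)^0.04 = 0.2266 m = 227 mm
Check: V = 3.65 m/s, Re = 8.33×10^5, f = 0.01269, h_f = 32.1 m ≈ 33.5 m ✓

D ≈ 227 mm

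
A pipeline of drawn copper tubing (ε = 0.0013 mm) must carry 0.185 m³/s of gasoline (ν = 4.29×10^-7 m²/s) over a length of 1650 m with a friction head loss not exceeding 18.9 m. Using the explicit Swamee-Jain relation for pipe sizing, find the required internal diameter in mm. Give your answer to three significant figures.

Swamee-Jain (Type III): D = 0.66·[ε^1.25·(LQ²/(gh_f))^4.75 + ν·Q^9.4·(L/(gh_f))^5.2]^0.04
LQ²/(gh_f) = 0.3046; L/(gh_f) = 8.899
Term 1 = ε^1.25·(…)^4.75 = 1.55×10^-10; Term 2 = ν·Q^9.4·(…)^5.2 = 4.79×10^-9
D = 0.66·(1.55×10^-10 + 4.79×10^-9)^0.04 = 0.3071 m = 307 mm
Check: V = 2.50 m/s, Re = 1.79×10^6, f = 0.01070, h_f = 18.3 m ≈ 18.9 m ✓

D ≈ 307 mm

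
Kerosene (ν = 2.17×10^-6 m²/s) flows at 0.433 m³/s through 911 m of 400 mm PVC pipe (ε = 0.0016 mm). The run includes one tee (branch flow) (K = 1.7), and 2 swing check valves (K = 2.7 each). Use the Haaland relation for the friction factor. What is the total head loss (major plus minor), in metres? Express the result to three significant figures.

V = 4Q/(πD²) = 3.446 m/s; V²/2g = 0.6051 m
Re = 6.35×10^5, ε/D = 4.00×10^-6 → f = 0.01257 (Haaland)
Major: h_f = f(L/D)·V²/2g = 0.01257·2278·0.6051 = 17.33 m
Minor: ΣK = 7.10; h_m = ΣK·V²/2g = 4.297 m
Total H_L = 17.33 + 4.297 = 21.62 m

H_L ≈ 21.6 m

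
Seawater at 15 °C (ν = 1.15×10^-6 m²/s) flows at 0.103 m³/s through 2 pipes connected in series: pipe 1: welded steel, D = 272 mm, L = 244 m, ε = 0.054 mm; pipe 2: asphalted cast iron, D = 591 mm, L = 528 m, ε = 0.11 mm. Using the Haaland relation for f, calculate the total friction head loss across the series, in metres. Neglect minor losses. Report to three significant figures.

H ≈ 2.34 m

Pipe 1: V = 1.773 m/s, Re = 4.19×10^5, ε/D = 1.99×10^-4, f = 0.01551, h_1 = f(L/D)V²/2g = 2.229 m
Pipe 2: V = 0.3755 m/s, Re = 1.93×10^5, ε/D = 1.86×10^-4, f = 0.01686, h_2 = f(L/D)V²/2g = 0.1082 m
Series → Q common, losses add: H = Σh = 2.337 m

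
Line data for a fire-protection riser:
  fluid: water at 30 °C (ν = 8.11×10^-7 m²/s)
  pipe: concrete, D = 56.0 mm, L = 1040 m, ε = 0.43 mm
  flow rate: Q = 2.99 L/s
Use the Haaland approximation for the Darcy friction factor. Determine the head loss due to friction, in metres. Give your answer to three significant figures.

h_f ≈ 49.6 m

V = 4Q/(πD²) = 4·0.00299/(π·0.0560²) = 1.214 m/s
Re = VD/ν = 1.214·0.0560/8.11×10^-7 = 8.38×10^4 → turbulent
ε/D = 0.43/56.0 = 0.00768
Haaland: f = 0.03558
h_f = f(L/D)V²/(2g) = 0.03558·(1040/0.0560)·1.214²/(2·9.81) = 49.63 m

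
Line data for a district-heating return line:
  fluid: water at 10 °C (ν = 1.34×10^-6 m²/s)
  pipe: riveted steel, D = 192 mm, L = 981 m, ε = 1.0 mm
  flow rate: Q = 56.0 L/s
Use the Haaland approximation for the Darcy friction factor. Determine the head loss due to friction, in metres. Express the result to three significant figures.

V = 4Q/(πD²) = 4·0.0560/(π·0.192²) = 1.934 m/s
Re = VD/ν = 1.934·0.192/1.34×10^-6 = 2.77×10^5 → turbulent
ε/D = 1.0/192 = 0.00521
Haaland: f = 0.03111
h_f = f(L/D)V²/(2g) = 0.03111·(981/0.192)·1.934²/(2·9.81) = 30.31 m

h_f ≈ 30.3 m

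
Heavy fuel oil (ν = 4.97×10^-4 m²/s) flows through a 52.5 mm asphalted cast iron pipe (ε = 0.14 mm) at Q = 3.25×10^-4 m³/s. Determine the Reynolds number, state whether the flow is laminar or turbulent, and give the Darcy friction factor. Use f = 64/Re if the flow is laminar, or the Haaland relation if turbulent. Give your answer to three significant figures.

V = 4Q/(πD²) = 0.1501 m/s
Re = VD/ν = 0.1501·0.0525/4.97×10^-4 = 15.9
Re < 2300 → laminar → f = 64/Re = 4.036

Re ≈ 15.9; laminar; f = 64/Re ≈ 4.04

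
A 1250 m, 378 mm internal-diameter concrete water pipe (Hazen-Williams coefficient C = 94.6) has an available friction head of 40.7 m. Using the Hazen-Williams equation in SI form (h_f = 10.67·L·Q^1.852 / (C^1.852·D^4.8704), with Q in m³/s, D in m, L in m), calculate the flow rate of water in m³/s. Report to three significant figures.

Rearranging: Q = [h_f·C^1.852·D^4.8704 / (10.67·L)]^(1/1.852)
Q = [40.7·94.6^1.852·0.378^4.8704 / (10.67·1250)]^0.540 = 0.3210 m³/s

Q ≈ 0.321 m³/s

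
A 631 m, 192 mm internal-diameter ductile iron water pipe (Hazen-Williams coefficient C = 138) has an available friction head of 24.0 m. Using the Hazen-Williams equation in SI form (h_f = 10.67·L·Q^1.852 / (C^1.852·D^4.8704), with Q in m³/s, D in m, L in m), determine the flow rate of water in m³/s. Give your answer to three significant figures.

Q ≈ 0.0858 m³/s

Rearranging: Q = [h_f·C^1.852·D^4.8704 / (10.67·L)]^(1/1.852)
Q = [24.0·138^1.852·0.192^4.8704 / (10.67·631)]^0.540 = 0.08576 m³/s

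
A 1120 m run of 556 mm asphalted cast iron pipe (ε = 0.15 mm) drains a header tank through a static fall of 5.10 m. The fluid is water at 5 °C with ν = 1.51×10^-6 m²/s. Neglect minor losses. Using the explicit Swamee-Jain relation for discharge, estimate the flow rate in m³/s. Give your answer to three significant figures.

Swamee-Jain (Type II): Q = -0.965·√(gD⁵h_f/L)·ln[ε/(3.7D) + √(3.17ν²L/(gD³h_f))]
√(gD⁵h_f/L) = √(9.81·0.556⁵·5.10/1120) = 0.04872
ε/(3.7D) = 7.29×10^-5; √(3.17ν²L/(gD³h_f)) = 3.07×10^-5
Q = -0.965·0.04872·ln(1.036×10^-4) = 0.4314 m³/s
Check: V = 1.78 m/s, Re = 6.54×10^5, f = 0.01584, h_f = 5.13 m ≈ 5.10 m ✓

Q ≈ 0.431 m³/s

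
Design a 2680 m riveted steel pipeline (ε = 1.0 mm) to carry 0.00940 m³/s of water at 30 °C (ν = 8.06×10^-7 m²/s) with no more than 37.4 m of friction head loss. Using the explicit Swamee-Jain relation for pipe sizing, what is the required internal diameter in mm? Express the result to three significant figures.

Swamee-Jain (Type III): D = 0.66·[ε^1.25·(LQ²/(gh_f))^4.75 + ν·Q^9.4·(L/(gh_f))^5.2]^0.04
LQ²/(gh_f) = 6.454×10^-4; L/(gh_f) = 7.305
Term 1 = ε^1.25·(…)^4.75 = 1.25×10^-19; Term 2 = ν·Q^9.4·(…)^5.2 = 2.21×10^-21
D = 0.66·(1.25×10^-19 + 2.21×10^-21)^0.04 = 0.1158 m = 116 mm
Check: V = 0.892 m/s, Re = 1.28×10^5, f = 0.03682, h_f = 34.6 m ≈ 37.4 m ✓

D ≈ 116 mm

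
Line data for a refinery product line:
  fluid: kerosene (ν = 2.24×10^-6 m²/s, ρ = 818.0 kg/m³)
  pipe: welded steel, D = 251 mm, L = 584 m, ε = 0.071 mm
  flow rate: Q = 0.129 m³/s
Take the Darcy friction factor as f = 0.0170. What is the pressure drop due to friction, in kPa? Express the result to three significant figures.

Δp ≈ 110 kPa

V = 4Q/(πD²) = 4·0.129/(π·0.251²) = 2.607 m/s
h_f = f(L/D)V²/(2g) = 0.01700·(584/0.251)·2.607²/(2·9.81) = 13.70 m
Δp = ρg·h_f = 818.0·9.81·13.70 = 110.0 kPa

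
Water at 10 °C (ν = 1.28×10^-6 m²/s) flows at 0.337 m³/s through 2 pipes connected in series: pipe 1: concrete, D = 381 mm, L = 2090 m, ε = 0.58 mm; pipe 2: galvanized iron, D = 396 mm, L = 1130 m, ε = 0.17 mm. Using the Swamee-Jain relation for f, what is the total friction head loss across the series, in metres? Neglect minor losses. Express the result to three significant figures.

Pipe 1: V = 2.956 m/s, Re = 8.80×10^5, ε/D = 0.00152, f = 0.02215, h_1 = f(L/D)V²/2g = 54.11 m
Pipe 2: V = 2.736 m/s, Re = 8.47×10^5, ε/D = 4.29×10^-4, f = 0.01690, h_2 = f(L/D)V²/2g = 18.40 m
Series → Q common, losses add: H = Σh = 72.52 m

H ≈ 72.5 m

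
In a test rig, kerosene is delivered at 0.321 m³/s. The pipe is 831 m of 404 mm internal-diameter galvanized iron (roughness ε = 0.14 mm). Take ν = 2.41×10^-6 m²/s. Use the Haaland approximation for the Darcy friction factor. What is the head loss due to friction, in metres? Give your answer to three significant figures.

h_f ≈ 11.0 m

V = 4Q/(πD²) = 4·0.321/(π·0.404²) = 2.504 m/s
Re = VD/ν = 2.504·0.404/2.41×10^-6 = 4.20×10^5 → turbulent
ε/D = 0.14/404 = 3.47×10^-4
Haaland: f = 0.01670
h_f = f(L/D)V²/(2g) = 0.01670·(831/0.404)·2.504²/(2·9.81) = 10.98 m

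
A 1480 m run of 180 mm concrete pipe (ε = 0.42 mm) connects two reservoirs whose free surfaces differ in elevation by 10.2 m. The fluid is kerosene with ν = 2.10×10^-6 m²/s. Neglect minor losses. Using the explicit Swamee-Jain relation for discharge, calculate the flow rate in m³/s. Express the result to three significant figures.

Q ≈ 0.0245 m³/s

Swamee-Jain (Type II): Q = -0.965·√(gD⁵h_f/L)·ln[ε/(3.7D) + √(3.17ν²L/(gD³h_f))]
√(gD⁵h_f/L) = √(9.81·0.180⁵·10.2/1480) = 0.003574
ε/(3.7D) = 6.31×10^-4; √(3.17ν²L/(gD³h_f)) = 1.88×10^-4
Q = -0.965·0.003574·ln(8.189×10^-4) = 0.02451 m³/s
Check: V = 0.963 m/s, Re = 8.26×10^4, f = 0.02648, h_f = 10.3 m ≈ 10.2 m ✓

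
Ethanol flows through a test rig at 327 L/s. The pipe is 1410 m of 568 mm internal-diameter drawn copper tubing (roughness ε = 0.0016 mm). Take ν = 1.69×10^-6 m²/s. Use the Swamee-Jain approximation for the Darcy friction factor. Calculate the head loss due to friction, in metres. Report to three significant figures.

h_f ≈ 2.84 m

V = 4Q/(πD²) = 4·0.327/(π·0.568²) = 1.291 m/s
Re = VD/ν = 1.291·0.568/1.69×10^-6 = 4.34×10^5 → turbulent
ε/D = 0.0016/568 = 2.82×10^-6
Swamee-Jain: f = 0.01347
h_f = f(L/D)V²/(2g) = 0.01347·(1410/0.568)·1.291²/(2·9.81) = 2.839 m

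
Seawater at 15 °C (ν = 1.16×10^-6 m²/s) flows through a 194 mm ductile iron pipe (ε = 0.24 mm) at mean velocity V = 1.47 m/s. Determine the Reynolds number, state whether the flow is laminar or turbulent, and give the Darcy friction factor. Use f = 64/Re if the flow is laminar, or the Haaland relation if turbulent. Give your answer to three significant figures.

Re = VD/ν = 1.470·0.194/1.16×10^-6 = 2.46×10^5
Re > 4000 → turbulent; ε/D = 0.00124
Haaland: f = 0.02162

Re ≈ 2.46×10^5; turbulent; f ≈ 0.0216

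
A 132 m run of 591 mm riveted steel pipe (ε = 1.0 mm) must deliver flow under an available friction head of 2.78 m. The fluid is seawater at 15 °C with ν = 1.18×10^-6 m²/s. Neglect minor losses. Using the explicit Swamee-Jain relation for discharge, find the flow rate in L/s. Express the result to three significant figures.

Swamee-Jain (Type II): Q = -0.965·√(gD⁵h_f/L)·ln[ε/(3.7D) + √(3.17ν²L/(gD³h_f))]
√(gD⁵h_f/L) = √(9.81·0.591⁵·2.78/132) = 0.1221
ε/(3.7D) = 4.57×10^-4; √(3.17ν²L/(gD³h_f)) = 1.02×10^-5
Q = -0.965·0.1221·ln(4.675×10^-4) = 0.9031 m³/s
Check: V = 3.29 m/s, Re = 1.65×10^6, f = 0.02260, h_f = 2.79 m ≈ 2.78 m ✓

Q ≈ 903 L/s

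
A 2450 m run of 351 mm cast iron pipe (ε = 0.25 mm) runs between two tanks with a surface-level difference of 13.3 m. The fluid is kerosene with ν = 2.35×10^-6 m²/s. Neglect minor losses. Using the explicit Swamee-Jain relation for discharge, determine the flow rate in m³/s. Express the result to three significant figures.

Q ≈ 0.133 m³/s

Swamee-Jain (Type II): Q = -0.965·√(gD⁵h_f/L)·ln[ε/(3.7D) + √(3.17ν²L/(gD³h_f))]
√(gD⁵h_f/L) = √(9.81·0.351⁵·13.3/2450) = 0.01684
ε/(3.7D) = 1.93×10^-4; √(3.17ν²L/(gD³h_f)) = 8.72×10^-5
Q = -0.965·0.01684·ln(2.797×10^-4) = 0.1330 m³/s
Check: V = 1.37 m/s, Re = 2.05×10^5, f = 0.01993, h_f = 13.4 m ≈ 13.3 m ✓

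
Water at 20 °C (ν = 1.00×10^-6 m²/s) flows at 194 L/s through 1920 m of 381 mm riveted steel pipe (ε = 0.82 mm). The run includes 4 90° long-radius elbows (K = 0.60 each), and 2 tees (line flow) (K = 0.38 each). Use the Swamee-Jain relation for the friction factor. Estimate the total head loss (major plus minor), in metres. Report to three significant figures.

V = 4Q/(πD²) = 1.702 m/s; V²/2g = 0.1476 m
Re = 6.48×10^5, ε/D = 0.00215 → f = 0.02425 (Swamee-Jain)
Major: h_f = f(L/D)·V²/2g = 0.02425·5039·0.1476 = 18.03 m
Minor: ΣK = 3.16; h_m = ΣK·V²/2g = 0.4663 m
Total H_L = 18.03 + 0.4663 = 18.50 m

H_L ≈ 18.5 m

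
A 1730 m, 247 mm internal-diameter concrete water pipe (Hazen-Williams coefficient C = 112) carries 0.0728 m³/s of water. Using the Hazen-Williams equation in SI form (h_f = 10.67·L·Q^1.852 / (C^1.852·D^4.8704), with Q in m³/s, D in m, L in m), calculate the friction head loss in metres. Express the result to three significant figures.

h_f = 10.67·1730·0.0728^1.852 / (112^1.852·0.247^4.8704) = 20.97 m

h_f ≈ 21.0 m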